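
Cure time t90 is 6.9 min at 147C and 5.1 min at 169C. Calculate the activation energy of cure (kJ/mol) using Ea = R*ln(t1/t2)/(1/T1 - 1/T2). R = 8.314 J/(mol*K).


T1 = 420.15 K, T2 = 442.15 K
1/T1 - 1/T2 = 1.1843e-04
ln(t1/t2) = ln(6.9/5.1) = 0.3023
Ea = 8.314 * 0.3023 / 1.1843e-04 = 21221.3009 J/mol
Ea = 21.22 kJ/mol

21.22 kJ/mol


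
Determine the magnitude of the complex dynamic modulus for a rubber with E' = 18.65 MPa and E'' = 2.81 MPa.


|E*| = sqrt(E'^2 + E''^2)
= sqrt(18.65^2 + 2.81^2)
= sqrt(347.8225 + 7.8961)
= 18.861 MPa

18.861 MPa


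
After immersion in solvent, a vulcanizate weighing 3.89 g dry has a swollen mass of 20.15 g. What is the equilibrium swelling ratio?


Q = W_swollen / W_dry
Q = 20.15 / 3.89
Q = 5.18

Q = 5.18


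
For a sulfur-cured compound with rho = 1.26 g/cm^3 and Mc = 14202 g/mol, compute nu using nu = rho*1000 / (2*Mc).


nu = rho * 1000 / (2 * Mc)
nu = 1.26 * 1000 / (2 * 14202)
nu = 1260.0 / 28404
nu = 0.0444 mol/L

0.0444 mol/L


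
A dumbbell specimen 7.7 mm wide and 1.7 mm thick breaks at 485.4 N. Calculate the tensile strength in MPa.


Area = width * thickness = 7.7 * 1.7 = 13.09 mm^2
TS = force / area = 485.4 / 13.09 = 37.08 MPa

37.08 MPa


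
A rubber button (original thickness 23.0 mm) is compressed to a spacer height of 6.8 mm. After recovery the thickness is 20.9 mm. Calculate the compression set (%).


CS = (t0 - recovered) / (t0 - ts) * 100
= (23.0 - 20.9) / (23.0 - 6.8) * 100
= 2.1 / 16.2 * 100
= 13.0%

13.0%


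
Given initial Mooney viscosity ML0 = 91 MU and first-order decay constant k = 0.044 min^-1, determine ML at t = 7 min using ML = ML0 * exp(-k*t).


ML = ML0 * exp(-k * t)
ML = 91 * exp(-0.044 * 7)
ML = 91 * 0.7349
ML = 66.88 MU

66.88 MU


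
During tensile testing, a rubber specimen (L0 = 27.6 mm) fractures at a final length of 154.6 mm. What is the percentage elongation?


Elongation = (Lf - L0) / L0 * 100
= (154.6 - 27.6) / 27.6 * 100
= 127.0 / 27.6 * 100
= 460.1%

460.1%


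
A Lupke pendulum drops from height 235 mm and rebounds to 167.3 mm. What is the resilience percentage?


Resilience = h_rebound / h_drop * 100
= 167.3 / 235 * 100
= 71.2%

71.2%


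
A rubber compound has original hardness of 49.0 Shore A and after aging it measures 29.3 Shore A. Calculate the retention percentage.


Retention = aged / original * 100
= 29.3 / 49.0 * 100
= 59.8%

59.8%


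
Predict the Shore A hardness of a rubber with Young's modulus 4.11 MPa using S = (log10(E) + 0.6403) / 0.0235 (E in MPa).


log10(E) = 0.0235*S - 0.6403  =>  S = (log10(E) + 0.6403) / 0.0235
log10(4.11) = 0.613842
S = (0.613842 + 0.6403) / 0.0235 = 1.254142 / 0.0235
S = 53.4

Shore A = 53.4


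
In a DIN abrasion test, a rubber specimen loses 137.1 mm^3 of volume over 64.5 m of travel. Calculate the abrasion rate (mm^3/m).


Rate = volume_loss / distance
= 137.1 / 64.5
= 2.126 mm^3/m

2.126 mm^3/m


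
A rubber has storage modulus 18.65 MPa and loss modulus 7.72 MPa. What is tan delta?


tan delta = E'' / E'
= 7.72 / 18.65
= 0.4139

tan delta = 0.4139


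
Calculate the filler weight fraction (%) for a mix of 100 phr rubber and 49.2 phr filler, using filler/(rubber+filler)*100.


Filler % = filler / (rubber + filler) * 100
= 49.2 / (100 + 49.2) * 100
= 49.2 / 149.2 * 100
= 32.98%

32.98%


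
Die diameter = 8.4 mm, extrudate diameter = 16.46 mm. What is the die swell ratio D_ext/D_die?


Die swell ratio = D_extrudate / D_die
= 16.46 / 8.4
= 1.96

Die swell = 1.96


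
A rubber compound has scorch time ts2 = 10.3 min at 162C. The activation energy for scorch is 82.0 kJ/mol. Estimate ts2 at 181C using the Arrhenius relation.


Convert temperatures: T1 = 162 + 273.15 = 435.15 K, T2 = 181 + 273.15 = 454.15 K
ts2_new = 10.3 * exp(82000 / 8.314 * (1/454.15 - 1/435.15))
1/T2 - 1/T1 = -9.6142e-05
ts2_new = 3.99 min

3.99 min


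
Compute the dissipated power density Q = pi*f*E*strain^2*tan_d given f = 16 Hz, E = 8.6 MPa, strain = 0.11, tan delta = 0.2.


Q = pi * f * E * strain^2 * tan_d
= pi * 16 * 8.6 * 0.11^2 * 0.2
= pi * 16 * 8.6 * 0.0121 * 0.2
= 1.0461

Q = 1.0461


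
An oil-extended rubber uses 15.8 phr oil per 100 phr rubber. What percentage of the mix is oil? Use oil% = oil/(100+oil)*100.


Oil % = oil / (100 + oil) * 100
= 15.8 / (100 + 15.8) * 100
= 15.8 / 115.8 * 100
= 13.64%

13.64%


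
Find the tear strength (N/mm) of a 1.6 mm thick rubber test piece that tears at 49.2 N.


Tear strength = force / thickness
= 49.2 / 1.6
= 30.75 N/mm

30.75 N/mm


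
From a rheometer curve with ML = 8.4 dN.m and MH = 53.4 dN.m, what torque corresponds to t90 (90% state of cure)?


M90 = ML + 0.9 * (MH - ML)
M90 = 8.4 + 0.9 * (53.4 - 8.4)
M90 = 8.4 + 0.9 * 45.0
M90 = 48.9 dN.m

48.9 dN.m


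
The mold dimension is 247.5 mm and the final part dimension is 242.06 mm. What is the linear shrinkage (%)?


Shrinkage = (mold - part) / mold * 100
= (247.5 - 242.06) / 247.5 * 100
= 5.44 / 247.5 * 100
= 2.2%

2.2%


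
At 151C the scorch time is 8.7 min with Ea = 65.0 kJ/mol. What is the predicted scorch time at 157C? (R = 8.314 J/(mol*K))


Convert temperatures: T1 = 151 + 273.15 = 424.15 K, T2 = 157 + 273.15 = 430.15 K
ts2_new = 8.7 * exp(65000 / 8.314 * (1/430.15 - 1/424.15))
1/T2 - 1/T1 = -3.2886e-05
ts2_new = 6.73 min

6.73 min


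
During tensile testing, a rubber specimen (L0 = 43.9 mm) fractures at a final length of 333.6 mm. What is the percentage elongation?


Elongation = (Lf - L0) / L0 * 100
= (333.6 - 43.9) / 43.9 * 100
= 289.7 / 43.9 * 100
= 659.9%

659.9%


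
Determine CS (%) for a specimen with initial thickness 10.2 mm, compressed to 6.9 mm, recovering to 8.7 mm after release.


CS = (t0 - recovered) / (t0 - ts) * 100
= (10.2 - 8.7) / (10.2 - 6.9) * 100
= 1.5 / 3.3 * 100
= 45.5%

45.5%


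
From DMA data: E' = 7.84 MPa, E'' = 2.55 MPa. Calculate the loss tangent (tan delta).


tan delta = E'' / E'
= 2.55 / 7.84
= 0.3253

tan delta = 0.3253


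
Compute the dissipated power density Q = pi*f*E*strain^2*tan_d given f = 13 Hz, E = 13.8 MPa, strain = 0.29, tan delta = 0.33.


Q = pi * f * E * strain^2 * tan_d
= pi * 13 * 13.8 * 0.29^2 * 0.33
= pi * 13 * 13.8 * 0.0841 * 0.33
= 15.6416

Q = 15.6416


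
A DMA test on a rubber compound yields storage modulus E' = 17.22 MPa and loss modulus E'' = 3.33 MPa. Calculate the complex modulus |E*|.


|E*| = sqrt(E'^2 + E''^2)
= sqrt(17.22^2 + 3.33^2)
= sqrt(296.5284 + 11.0889)
= 17.539 MPa

17.539 MPa


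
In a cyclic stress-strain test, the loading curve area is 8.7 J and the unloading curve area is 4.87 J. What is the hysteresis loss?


Hysteresis loss = loading - unloading
= 8.7 - 4.87
= 3.83 J

3.83 J


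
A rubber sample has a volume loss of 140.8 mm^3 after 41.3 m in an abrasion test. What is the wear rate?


Rate = volume_loss / distance
= 140.8 / 41.3
= 3.409 mm^3/m

3.409 mm^3/m


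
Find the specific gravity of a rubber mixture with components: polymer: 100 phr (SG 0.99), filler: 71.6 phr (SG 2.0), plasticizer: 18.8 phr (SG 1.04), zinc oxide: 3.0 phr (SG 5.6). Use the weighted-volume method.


Sum of weights = 193.4
Volume contributions:
  polymer: 100/0.99 = 101.0101
  filler: 71.6/2.0 = 35.8000
  plasticizer: 18.8/1.04 = 18.0769
  zinc oxide: 3.0/5.6 = 0.5357
Sum of volumes = 155.4227
SG = 193.4 / 155.4227 = 1.244

SG = 1.244


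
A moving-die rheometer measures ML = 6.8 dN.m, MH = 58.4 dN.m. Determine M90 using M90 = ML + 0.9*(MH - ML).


M90 = ML + 0.9 * (MH - ML)
M90 = 6.8 + 0.9 * (58.4 - 6.8)
M90 = 6.8 + 0.9 * 51.6
M90 = 53.24 dN.m

53.24 dN.m


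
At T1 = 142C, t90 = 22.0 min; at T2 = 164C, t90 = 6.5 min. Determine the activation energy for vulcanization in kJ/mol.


T1 = 415.15 K, T2 = 437.15 K
1/T1 - 1/T2 = 1.2122e-04
ln(t1/t2) = ln(22.0/6.5) = 1.2192
Ea = 8.314 * 1.2192 / 1.2122e-04 = 83620.3854 J/mol
Ea = 83.62 kJ/mol

83.62 kJ/mol


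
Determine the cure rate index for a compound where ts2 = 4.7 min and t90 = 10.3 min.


CRI = 100 / (t90 - ts2)
= 100 / (10.3 - 4.7)
= 100 / 5.6
= 17.86 min^-1

17.86 min^-1


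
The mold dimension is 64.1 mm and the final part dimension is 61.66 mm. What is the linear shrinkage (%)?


Shrinkage = (mold - part) / mold * 100
= (64.1 - 61.66) / 64.1 * 100
= 2.44 / 64.1 * 100
= 3.81%

3.81%


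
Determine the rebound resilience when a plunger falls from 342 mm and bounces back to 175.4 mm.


Resilience = h_rebound / h_drop * 100
= 175.4 / 342 * 100
= 51.3%

51.3%


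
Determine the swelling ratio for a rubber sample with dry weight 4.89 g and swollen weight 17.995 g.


Q = W_swollen / W_dry
Q = 17.995 / 4.89
Q = 3.68

Q = 3.68


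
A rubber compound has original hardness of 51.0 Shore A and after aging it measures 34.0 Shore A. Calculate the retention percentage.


Retention = aged / original * 100
= 34.0 / 51.0 * 100
= 66.7%

66.7%


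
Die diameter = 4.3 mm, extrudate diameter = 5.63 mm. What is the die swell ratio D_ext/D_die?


Die swell ratio = D_extrudate / D_die
= 5.63 / 4.3
= 1.309

Die swell = 1.309


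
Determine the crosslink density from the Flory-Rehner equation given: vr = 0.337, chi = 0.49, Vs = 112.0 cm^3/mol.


ln(1 - vr) = ln(1 - 0.337) = -0.4110
Numerator = -((-0.4110) + 0.337 + 0.49 * 0.337^2) = 0.0183
Denominator = 112.0 * (0.337^(1/3) - 0.337/2) = 59.0682
nu = 0.0183 / 59.0682 = 3.1034e-04 mol/cm^3

3.1034e-04 mol/cm^3


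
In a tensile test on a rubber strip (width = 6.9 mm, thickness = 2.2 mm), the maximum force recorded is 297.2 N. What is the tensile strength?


Area = width * thickness = 6.9 * 2.2 = 15.18 mm^2
TS = force / area = 297.2 / 15.18 = 19.58 MPa

19.58 MPa


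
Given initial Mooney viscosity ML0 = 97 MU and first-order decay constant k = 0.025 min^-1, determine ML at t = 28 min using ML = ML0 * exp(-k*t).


ML = ML0 * exp(-k * t)
ML = 97 * exp(-0.025 * 28)
ML = 97 * 0.4966
ML = 48.17 MU

48.17 MU


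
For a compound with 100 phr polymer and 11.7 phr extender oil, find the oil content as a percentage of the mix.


Oil % = oil / (100 + oil) * 100
= 11.7 / (100 + 11.7) * 100
= 11.7 / 111.7 * 100
= 10.47%

10.47%


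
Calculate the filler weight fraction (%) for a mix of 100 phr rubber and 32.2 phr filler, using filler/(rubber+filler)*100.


Filler % = filler / (rubber + filler) * 100
= 32.2 / (100 + 32.2) * 100
= 32.2 / 132.2 * 100
= 24.36%

24.36%


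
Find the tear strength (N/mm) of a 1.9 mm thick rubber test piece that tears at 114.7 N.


Tear strength = force / thickness
= 114.7 / 1.9
= 60.37 N/mm

60.37 N/mm


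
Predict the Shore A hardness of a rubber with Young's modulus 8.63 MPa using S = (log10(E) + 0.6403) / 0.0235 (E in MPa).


log10(E) = 0.0235*S - 0.6403  =>  S = (log10(E) + 0.6403) / 0.0235
log10(8.63) = 0.936011
S = (0.936011 + 0.6403) / 0.0235 = 1.576311 / 0.0235
S = 67.1

Shore A = 67.1


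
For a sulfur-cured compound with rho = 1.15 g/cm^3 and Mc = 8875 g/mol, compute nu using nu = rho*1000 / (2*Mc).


nu = rho * 1000 / (2 * Mc)
nu = 1.15 * 1000 / (2 * 8875)
nu = 1150.0 / 17750
nu = 0.0648 mol/L

0.0648 mol/L


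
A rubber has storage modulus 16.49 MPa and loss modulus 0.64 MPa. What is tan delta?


tan delta = E'' / E'
= 0.64 / 16.49
= 0.0388

tan delta = 0.0388


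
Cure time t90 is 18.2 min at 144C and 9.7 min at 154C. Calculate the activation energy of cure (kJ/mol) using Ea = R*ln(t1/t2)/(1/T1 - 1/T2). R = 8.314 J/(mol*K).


T1 = 417.15 K, T2 = 427.15 K
1/T1 - 1/T2 = 5.6121e-05
ln(t1/t2) = ln(18.2/9.7) = 0.6293
Ea = 8.314 * 0.6293 / 5.6121e-05 = 93226.0855 J/mol
Ea = 93.23 kJ/mol

93.23 kJ/mol


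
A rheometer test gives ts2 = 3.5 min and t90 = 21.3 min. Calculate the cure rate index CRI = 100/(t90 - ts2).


CRI = 100 / (t90 - ts2)
= 100 / (21.3 - 3.5)
= 100 / 17.8
= 5.62 min^-1

5.62 min^-1


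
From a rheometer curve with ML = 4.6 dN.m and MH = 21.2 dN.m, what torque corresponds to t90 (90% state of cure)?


M90 = ML + 0.9 * (MH - ML)
M90 = 4.6 + 0.9 * (21.2 - 4.6)
M90 = 4.6 + 0.9 * 16.6
M90 = 19.54 dN.m

19.54 dN.m


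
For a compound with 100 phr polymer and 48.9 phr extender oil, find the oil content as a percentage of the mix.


Oil % = oil / (100 + oil) * 100
= 48.9 / (100 + 48.9) * 100
= 48.9 / 148.9 * 100
= 32.84%

32.84%


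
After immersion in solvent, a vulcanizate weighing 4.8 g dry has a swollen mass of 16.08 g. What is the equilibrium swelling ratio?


Q = W_swollen / W_dry
Q = 16.08 / 4.8
Q = 3.35

Q = 3.35


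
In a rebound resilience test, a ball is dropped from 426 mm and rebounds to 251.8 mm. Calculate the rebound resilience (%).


Resilience = h_rebound / h_drop * 100
= 251.8 / 426 * 100
= 59.1%

59.1%


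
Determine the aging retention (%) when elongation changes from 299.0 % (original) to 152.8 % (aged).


Retention = aged / original * 100
= 152.8 / 299.0 * 100
= 51.1%

51.1%


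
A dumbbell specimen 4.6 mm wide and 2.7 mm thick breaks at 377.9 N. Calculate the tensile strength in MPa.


Area = width * thickness = 4.6 * 2.7 = 12.42 mm^2
TS = force / area = 377.9 / 12.42 = 30.43 MPa

30.43 MPa


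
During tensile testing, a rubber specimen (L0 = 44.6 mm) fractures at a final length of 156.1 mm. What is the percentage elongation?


Elongation = (Lf - L0) / L0 * 100
= (156.1 - 44.6) / 44.6 * 100
= 111.5 / 44.6 * 100
= 250.0%

250.0%


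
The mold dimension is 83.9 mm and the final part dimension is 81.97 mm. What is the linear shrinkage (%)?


Shrinkage = (mold - part) / mold * 100
= (83.9 - 81.97) / 83.9 * 100
= 1.93 / 83.9 * 100
= 2.3%

2.3%


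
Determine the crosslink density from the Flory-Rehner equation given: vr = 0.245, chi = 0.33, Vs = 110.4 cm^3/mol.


ln(1 - vr) = ln(1 - 0.245) = -0.2810
Numerator = -((-0.2810) + 0.245 + 0.33 * 0.245^2) = 0.0162
Denominator = 110.4 * (0.245^(1/3) - 0.245/2) = 55.5569
nu = 0.0162 / 55.5569 = 2.9212e-04 mol/cm^3

2.9212e-04 mol/cm^3


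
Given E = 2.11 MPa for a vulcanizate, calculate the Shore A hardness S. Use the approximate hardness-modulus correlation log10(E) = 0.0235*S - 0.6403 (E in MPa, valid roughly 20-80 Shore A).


log10(E) = 0.0235*S - 0.6403  =>  S = (log10(E) + 0.6403) / 0.0235
log10(2.11) = 0.324282
S = (0.324282 + 0.6403) / 0.0235 = 0.964582 / 0.0235
S = 41.0

Shore A = 41.0


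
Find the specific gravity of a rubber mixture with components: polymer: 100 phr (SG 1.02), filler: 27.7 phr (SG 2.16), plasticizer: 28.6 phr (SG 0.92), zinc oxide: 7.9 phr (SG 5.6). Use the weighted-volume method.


Sum of weights = 164.2
Volume contributions:
  polymer: 100/1.02 = 98.0392
  filler: 27.7/2.16 = 12.8241
  plasticizer: 28.6/0.92 = 31.0870
  zinc oxide: 7.9/5.6 = 1.4107
Sum of volumes = 143.3610
SG = 164.2 / 143.3610 = 1.145

SG = 1.145


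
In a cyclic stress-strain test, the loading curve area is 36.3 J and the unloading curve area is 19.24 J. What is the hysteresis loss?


Hysteresis loss = loading - unloading
= 36.3 - 19.24
= 17.06 J

17.06 J


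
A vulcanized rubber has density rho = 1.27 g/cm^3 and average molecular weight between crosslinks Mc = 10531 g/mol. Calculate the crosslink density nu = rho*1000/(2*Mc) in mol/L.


nu = rho * 1000 / (2 * Mc)
nu = 1.27 * 1000 / (2 * 10531)
nu = 1270.0 / 21062
nu = 0.0603 mol/L

0.0603 mol/L


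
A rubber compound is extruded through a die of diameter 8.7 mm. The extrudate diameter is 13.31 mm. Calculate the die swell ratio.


Die swell ratio = D_extrudate / D_die
= 13.31 / 8.7
= 1.53

Die swell = 1.53


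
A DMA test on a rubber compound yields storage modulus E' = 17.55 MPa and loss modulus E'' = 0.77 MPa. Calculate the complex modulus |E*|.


|E*| = sqrt(E'^2 + E''^2)
= sqrt(17.55^2 + 0.77^2)
= sqrt(308.0025 + 0.5929)
= 17.567 MPa

17.567 MPa


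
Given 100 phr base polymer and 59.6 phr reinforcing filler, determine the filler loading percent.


Filler % = filler / (rubber + filler) * 100
= 59.6 / (100 + 59.6) * 100
= 59.6 / 159.6 * 100
= 37.34%

37.34%


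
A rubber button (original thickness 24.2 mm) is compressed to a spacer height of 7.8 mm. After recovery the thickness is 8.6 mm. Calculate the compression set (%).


CS = (t0 - recovered) / (t0 - ts) * 100
= (24.2 - 8.6) / (24.2 - 7.8) * 100
= 15.6 / 16.4 * 100
= 95.1%

95.1%


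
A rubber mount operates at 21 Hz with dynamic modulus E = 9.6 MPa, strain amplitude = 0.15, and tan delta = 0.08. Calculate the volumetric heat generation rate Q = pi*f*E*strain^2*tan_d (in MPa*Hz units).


Q = pi * f * E * strain^2 * tan_d
= pi * 21 * 9.6 * 0.15^2 * 0.08
= pi * 21 * 9.6 * 0.0225 * 0.08
= 1.1400

Q = 1.1400


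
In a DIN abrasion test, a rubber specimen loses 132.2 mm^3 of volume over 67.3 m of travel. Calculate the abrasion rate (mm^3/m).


Rate = volume_loss / distance
= 132.2 / 67.3
= 1.964 mm^3/m

1.964 mm^3/m


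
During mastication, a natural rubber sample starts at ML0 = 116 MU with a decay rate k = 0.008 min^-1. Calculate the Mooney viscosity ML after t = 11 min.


ML = ML0 * exp(-k * t)
ML = 116 * exp(-0.008 * 11)
ML = 116 * 0.9158
ML = 106.23 MU

106.23 MU


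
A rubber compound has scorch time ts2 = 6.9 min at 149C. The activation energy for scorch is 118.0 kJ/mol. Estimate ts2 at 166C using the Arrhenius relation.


Convert temperatures: T1 = 149 + 273.15 = 422.15 K, T2 = 166 + 273.15 = 439.15 K
ts2_new = 6.9 * exp(118000 / 8.314 * (1/439.15 - 1/422.15))
1/T2 - 1/T1 = -9.1700e-05
ts2_new = 1.88 min

1.88 min


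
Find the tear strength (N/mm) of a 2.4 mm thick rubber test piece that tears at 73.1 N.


Tear strength = force / thickness
= 73.1 / 2.4
= 30.46 N/mm

30.46 N/mm


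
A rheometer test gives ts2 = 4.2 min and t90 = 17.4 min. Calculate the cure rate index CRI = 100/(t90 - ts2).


CRI = 100 / (t90 - ts2)
= 100 / (17.4 - 4.2)
= 100 / 13.2
= 7.58 min^-1

7.58 min^-1


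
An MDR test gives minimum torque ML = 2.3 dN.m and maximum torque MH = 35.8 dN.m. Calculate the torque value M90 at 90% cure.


M90 = ML + 0.9 * (MH - ML)
M90 = 2.3 + 0.9 * (35.8 - 2.3)
M90 = 2.3 + 0.9 * 33.5
M90 = 32.45 dN.m

32.45 dN.m


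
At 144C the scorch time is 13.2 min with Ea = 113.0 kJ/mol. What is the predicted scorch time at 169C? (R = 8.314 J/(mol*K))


Convert temperatures: T1 = 144 + 273.15 = 417.15 K, T2 = 169 + 273.15 = 442.15 K
ts2_new = 13.2 * exp(113000 / 8.314 * (1/442.15 - 1/417.15))
1/T2 - 1/T1 = -1.3554e-04
ts2_new = 2.09 min

2.09 min


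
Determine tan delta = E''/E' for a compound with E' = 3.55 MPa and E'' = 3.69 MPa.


tan delta = E'' / E'
= 3.69 / 3.55
= 1.0394

tan delta = 1.0394


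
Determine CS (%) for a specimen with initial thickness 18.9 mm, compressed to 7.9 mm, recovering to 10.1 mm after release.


CS = (t0 - recovered) / (t0 - ts) * 100
= (18.9 - 10.1) / (18.9 - 7.9) * 100
= 8.8 / 11.0 * 100
= 80.0%

80.0%


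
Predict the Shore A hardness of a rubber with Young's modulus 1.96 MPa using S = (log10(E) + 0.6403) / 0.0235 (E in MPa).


log10(E) = 0.0235*S - 0.6403  =>  S = (log10(E) + 0.6403) / 0.0235
log10(1.96) = 0.292256
S = (0.292256 + 0.6403) / 0.0235 = 0.932556 / 0.0235
S = 39.7

Shore A = 39.7


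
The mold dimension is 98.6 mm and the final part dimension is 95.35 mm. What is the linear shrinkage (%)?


Shrinkage = (mold - part) / mold * 100
= (98.6 - 95.35) / 98.6 * 100
= 3.25 / 98.6 * 100
= 3.3%

3.3%


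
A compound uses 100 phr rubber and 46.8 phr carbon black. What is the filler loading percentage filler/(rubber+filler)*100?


Filler % = filler / (rubber + filler) * 100
= 46.8 / (100 + 46.8) * 100
= 46.8 / 146.8 * 100
= 31.88%

31.88%


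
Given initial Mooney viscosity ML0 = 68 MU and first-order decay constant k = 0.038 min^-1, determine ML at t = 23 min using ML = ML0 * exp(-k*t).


ML = ML0 * exp(-k * t)
ML = 68 * exp(-0.038 * 23)
ML = 68 * 0.4173
ML = 28.37 MU

28.37 MU


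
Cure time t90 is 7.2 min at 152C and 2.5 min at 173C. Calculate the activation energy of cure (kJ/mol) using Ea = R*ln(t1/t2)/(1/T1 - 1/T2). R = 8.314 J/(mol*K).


T1 = 425.15 K, T2 = 446.15 K
1/T1 - 1/T2 = 1.1071e-04
ln(t1/t2) = ln(7.2/2.5) = 1.0578
Ea = 8.314 * 1.0578 / 1.1071e-04 = 79435.2714 J/mol
Ea = 79.44 kJ/mol

79.44 kJ/mol


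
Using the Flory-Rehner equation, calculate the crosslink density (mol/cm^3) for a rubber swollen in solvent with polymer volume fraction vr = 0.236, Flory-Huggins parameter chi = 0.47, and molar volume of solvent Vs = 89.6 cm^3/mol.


ln(1 - vr) = ln(1 - 0.236) = -0.2692
Numerator = -((-0.2692) + 0.236 + 0.47 * 0.236^2) = 0.0070
Denominator = 89.6 * (0.236^(1/3) - 0.236/2) = 44.7977
nu = 0.0070 / 44.7977 = 1.5649e-04 mol/cm^3

1.5649e-04 mol/cm^3


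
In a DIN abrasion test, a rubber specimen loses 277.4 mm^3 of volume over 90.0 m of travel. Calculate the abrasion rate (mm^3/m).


Rate = volume_loss / distance
= 277.4 / 90.0
= 3.082 mm^3/m

3.082 mm^3/m


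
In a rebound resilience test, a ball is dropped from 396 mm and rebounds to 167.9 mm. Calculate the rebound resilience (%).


Resilience = h_rebound / h_drop * 100
= 167.9 / 396 * 100
= 42.4%

42.4%


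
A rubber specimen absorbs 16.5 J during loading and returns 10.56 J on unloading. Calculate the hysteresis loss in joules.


Hysteresis loss = loading - unloading
= 16.5 - 10.56
= 5.94 J

5.94 J


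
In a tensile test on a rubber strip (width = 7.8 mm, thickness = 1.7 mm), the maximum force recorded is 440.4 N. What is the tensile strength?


Area = width * thickness = 7.8 * 1.7 = 13.26 mm^2
TS = force / area = 440.4 / 13.26 = 33.21 MPa

33.21 MPa


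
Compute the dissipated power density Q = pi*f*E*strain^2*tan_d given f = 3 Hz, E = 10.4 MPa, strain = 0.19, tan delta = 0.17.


Q = pi * f * E * strain^2 * tan_d
= pi * 3 * 10.4 * 0.19^2 * 0.17
= pi * 3 * 10.4 * 0.0361 * 0.17
= 0.6015

Q = 0.6015


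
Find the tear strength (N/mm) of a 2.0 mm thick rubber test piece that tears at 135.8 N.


Tear strength = force / thickness
= 135.8 / 2.0
= 67.9 N/mm

67.9 N/mm


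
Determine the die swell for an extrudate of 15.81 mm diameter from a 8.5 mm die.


Die swell ratio = D_extrudate / D_die
= 15.81 / 8.5
= 1.86

Die swell = 1.86


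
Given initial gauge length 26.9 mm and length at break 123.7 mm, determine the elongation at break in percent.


Elongation = (Lf - L0) / L0 * 100
= (123.7 - 26.9) / 26.9 * 100
= 96.8 / 26.9 * 100
= 359.9%

359.9%


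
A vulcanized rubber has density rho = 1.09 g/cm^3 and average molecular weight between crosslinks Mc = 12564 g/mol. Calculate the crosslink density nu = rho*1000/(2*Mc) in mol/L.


nu = rho * 1000 / (2 * Mc)
nu = 1.09 * 1000 / (2 * 12564)
nu = 1090.0 / 25128
nu = 0.0434 mol/L

0.0434 mol/L


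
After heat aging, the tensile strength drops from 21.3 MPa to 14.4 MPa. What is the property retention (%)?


Retention = aged / original * 100
= 14.4 / 21.3 * 100
= 67.6%

67.6%


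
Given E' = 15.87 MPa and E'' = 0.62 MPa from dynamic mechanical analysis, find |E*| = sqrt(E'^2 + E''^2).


|E*| = sqrt(E'^2 + E''^2)
= sqrt(15.87^2 + 0.62^2)
= sqrt(251.8569 + 0.3844)
= 15.882 MPa

15.882 MPa


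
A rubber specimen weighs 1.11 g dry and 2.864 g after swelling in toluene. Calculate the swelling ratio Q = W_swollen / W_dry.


Q = W_swollen / W_dry
Q = 2.864 / 1.11
Q = 2.58

Q = 2.58


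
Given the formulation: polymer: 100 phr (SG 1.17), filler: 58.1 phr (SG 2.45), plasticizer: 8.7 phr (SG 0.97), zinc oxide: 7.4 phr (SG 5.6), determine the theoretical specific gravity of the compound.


Sum of weights = 174.2
Volume contributions:
  polymer: 100/1.17 = 85.4701
  filler: 58.1/2.45 = 23.7143
  plasticizer: 8.7/0.97 = 8.9691
  zinc oxide: 7.4/5.6 = 1.3214
Sum of volumes = 119.4749
SG = 174.2 / 119.4749 = 1.458

SG = 1.458


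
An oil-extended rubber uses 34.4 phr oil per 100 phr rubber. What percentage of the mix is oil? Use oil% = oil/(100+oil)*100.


Oil % = oil / (100 + oil) * 100
= 34.4 / (100 + 34.4) * 100
= 34.4 / 134.4 * 100
= 25.6%

25.6%


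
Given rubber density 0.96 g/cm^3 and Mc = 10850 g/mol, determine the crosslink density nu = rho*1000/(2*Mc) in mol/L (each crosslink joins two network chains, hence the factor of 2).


nu = rho * 1000 / (2 * Mc)
nu = 0.96 * 1000 / (2 * 10850)
nu = 960.0 / 21700
nu = 0.0442 mol/L

0.0442 mol/L


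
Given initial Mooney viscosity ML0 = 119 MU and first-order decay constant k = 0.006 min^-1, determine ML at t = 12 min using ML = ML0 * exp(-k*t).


ML = ML0 * exp(-k * t)
ML = 119 * exp(-0.006 * 12)
ML = 119 * 0.9305
ML = 110.73 MU

110.73 MU


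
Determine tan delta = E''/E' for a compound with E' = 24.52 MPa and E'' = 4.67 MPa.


tan delta = E'' / E'
= 4.67 / 24.52
= 0.1905

tan delta = 0.1905


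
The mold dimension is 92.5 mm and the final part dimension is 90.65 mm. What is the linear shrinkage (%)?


Shrinkage = (mold - part) / mold * 100
= (92.5 - 90.65) / 92.5 * 100
= 1.85 / 92.5 * 100
= 2.0%

2.0%


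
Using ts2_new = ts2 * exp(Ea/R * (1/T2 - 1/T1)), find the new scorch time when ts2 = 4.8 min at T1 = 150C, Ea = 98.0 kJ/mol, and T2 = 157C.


Convert temperatures: T1 = 150 + 273.15 = 423.15 K, T2 = 157 + 273.15 = 430.15 K
ts2_new = 4.8 * exp(98000 / 8.314 * (1/430.15 - 1/423.15))
1/T2 - 1/T1 = -3.8458e-05
ts2_new = 3.05 min

3.05 min


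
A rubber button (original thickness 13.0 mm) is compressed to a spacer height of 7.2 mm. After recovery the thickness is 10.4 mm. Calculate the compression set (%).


CS = (t0 - recovered) / (t0 - ts) * 100
= (13.0 - 10.4) / (13.0 - 7.2) * 100
= 2.6 / 5.8 * 100
= 44.8%

44.8%


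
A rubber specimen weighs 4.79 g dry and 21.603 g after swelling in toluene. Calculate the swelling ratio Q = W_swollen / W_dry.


Q = W_swollen / W_dry
Q = 21.603 / 4.79
Q = 4.51

Q = 4.51


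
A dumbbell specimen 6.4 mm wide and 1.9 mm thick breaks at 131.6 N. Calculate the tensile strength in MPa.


Area = width * thickness = 6.4 * 1.9 = 12.16 mm^2
TS = force / area = 131.6 / 12.16 = 10.82 MPa

10.82 MPa


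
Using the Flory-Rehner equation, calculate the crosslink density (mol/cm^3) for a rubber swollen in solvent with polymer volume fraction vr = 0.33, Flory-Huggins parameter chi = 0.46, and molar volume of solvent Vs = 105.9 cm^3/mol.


ln(1 - vr) = ln(1 - 0.33) = -0.4005
Numerator = -((-0.4005) + 0.33 + 0.46 * 0.33^2) = 0.0204
Denominator = 105.9 * (0.33^(1/3) - 0.33/2) = 55.7079
nu = 0.0204 / 55.7079 = 3.6590e-04 mol/cm^3

3.6590e-04 mol/cm^3


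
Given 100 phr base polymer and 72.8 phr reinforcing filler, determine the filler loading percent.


Filler % = filler / (rubber + filler) * 100
= 72.8 / (100 + 72.8) * 100
= 72.8 / 172.8 * 100
= 42.13%

42.13%


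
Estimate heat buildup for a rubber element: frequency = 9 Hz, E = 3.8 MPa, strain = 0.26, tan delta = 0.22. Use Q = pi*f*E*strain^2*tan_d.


Q = pi * f * E * strain^2 * tan_d
= pi * 9 * 3.8 * 0.26^2 * 0.22
= pi * 9 * 3.8 * 0.0676 * 0.22
= 1.5979

Q = 1.5979


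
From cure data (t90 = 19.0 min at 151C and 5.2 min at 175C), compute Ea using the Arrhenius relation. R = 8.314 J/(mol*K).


T1 = 424.15 K, T2 = 448.15 K
1/T1 - 1/T2 = 1.2626e-04
ln(t1/t2) = ln(19.0/5.2) = 1.2958
Ea = 8.314 * 1.2958 / 1.2626e-04 = 85324.3604 J/mol
Ea = 85.32 kJ/mol

85.32 kJ/mol


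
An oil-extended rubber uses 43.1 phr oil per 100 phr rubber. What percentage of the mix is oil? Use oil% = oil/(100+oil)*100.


Oil % = oil / (100 + oil) * 100
= 43.1 / (100 + 43.1) * 100
= 43.1 / 143.1 * 100
= 30.12%

30.12%


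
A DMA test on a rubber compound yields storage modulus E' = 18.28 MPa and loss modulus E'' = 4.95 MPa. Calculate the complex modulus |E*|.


|E*| = sqrt(E'^2 + E''^2)
= sqrt(18.28^2 + 4.95^2)
= sqrt(334.1584 + 24.5025)
= 18.938 MPa

18.938 MPa


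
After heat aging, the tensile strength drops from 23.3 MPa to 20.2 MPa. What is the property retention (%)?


Retention = aged / original * 100
= 20.2 / 23.3 * 100
= 86.7%

86.7%


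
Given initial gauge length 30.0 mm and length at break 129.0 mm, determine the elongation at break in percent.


Elongation = (Lf - L0) / L0 * 100
= (129.0 - 30.0) / 30.0 * 100
= 99.0 / 30.0 * 100
= 330.0%

330.0%


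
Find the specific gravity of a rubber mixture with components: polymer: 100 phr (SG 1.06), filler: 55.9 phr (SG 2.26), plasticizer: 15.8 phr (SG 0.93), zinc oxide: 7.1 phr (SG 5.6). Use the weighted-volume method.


Sum of weights = 178.8
Volume contributions:
  polymer: 100/1.06 = 94.3396
  filler: 55.9/2.26 = 24.7345
  plasticizer: 15.8/0.93 = 16.9892
  zinc oxide: 7.1/5.6 = 1.2679
Sum of volumes = 137.3312
SG = 178.8 / 137.3312 = 1.302

SG = 1.302


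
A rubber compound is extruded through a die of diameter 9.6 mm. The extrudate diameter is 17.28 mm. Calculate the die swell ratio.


Die swell ratio = D_extrudate / D_die
= 17.28 / 9.6
= 1.8

Die swell = 1.8


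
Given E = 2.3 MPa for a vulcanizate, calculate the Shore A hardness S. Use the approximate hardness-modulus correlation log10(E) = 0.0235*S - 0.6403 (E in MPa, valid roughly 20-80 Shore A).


log10(E) = 0.0235*S - 0.6403  =>  S = (log10(E) + 0.6403) / 0.0235
log10(2.3) = 0.361728
S = (0.361728 + 0.6403) / 0.0235 = 1.002028 / 0.0235
S = 42.6

Shore A = 42.6


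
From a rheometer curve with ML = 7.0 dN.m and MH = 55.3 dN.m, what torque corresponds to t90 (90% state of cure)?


M90 = ML + 0.9 * (MH - ML)
M90 = 7.0 + 0.9 * (55.3 - 7.0)
M90 = 7.0 + 0.9 * 48.3
M90 = 50.47 dN.m

50.47 dN.m


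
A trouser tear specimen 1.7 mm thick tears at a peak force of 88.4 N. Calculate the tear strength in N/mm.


Tear strength = force / thickness
= 88.4 / 1.7
= 52.0 N/mm

52.0 N/mm


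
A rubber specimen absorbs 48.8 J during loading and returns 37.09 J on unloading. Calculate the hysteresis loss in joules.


Hysteresis loss = loading - unloading
= 48.8 - 37.09
= 11.71 J

11.71 J


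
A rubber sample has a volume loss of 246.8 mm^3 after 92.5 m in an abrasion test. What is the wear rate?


Rate = volume_loss / distance
= 246.8 / 92.5
= 2.668 mm^3/m

2.668 mm^3/m


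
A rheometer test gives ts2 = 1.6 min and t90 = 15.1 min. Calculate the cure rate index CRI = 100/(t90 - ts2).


CRI = 100 / (t90 - ts2)
= 100 / (15.1 - 1.6)
= 100 / 13.5
= 7.41 min^-1

7.41 min^-1


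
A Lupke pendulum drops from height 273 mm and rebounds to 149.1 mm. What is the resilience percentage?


Resilience = h_rebound / h_drop * 100
= 149.1 / 273 * 100
= 54.6%

54.6%


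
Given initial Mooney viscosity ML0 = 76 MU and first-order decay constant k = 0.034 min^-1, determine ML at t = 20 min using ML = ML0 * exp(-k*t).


ML = ML0 * exp(-k * t)
ML = 76 * exp(-0.034 * 20)
ML = 76 * 0.5066
ML = 38.5 MU

38.5 MU


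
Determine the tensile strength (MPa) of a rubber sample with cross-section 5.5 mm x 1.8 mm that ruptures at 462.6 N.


Area = width * thickness = 5.5 * 1.8 = 9.9 mm^2
TS = force / area = 462.6 / 9.9 = 46.73 MPa

46.73 MPa


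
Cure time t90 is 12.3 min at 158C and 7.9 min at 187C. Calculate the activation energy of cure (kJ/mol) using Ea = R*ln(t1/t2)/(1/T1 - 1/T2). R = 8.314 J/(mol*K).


T1 = 431.15 K, T2 = 460.15 K
1/T1 - 1/T2 = 1.4617e-04
ln(t1/t2) = ln(12.3/7.9) = 0.4427
Ea = 8.314 * 0.4427 / 1.4617e-04 = 25181.7072 J/mol
Ea = 25.18 kJ/mol

25.18 kJ/mol


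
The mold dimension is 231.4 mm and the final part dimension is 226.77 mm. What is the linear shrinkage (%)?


Shrinkage = (mold - part) / mold * 100
= (231.4 - 226.77) / 231.4 * 100
= 4.63 / 231.4 * 100
= 2.0%

2.0%


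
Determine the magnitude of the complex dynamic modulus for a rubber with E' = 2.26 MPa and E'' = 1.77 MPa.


|E*| = sqrt(E'^2 + E''^2)
= sqrt(2.26^2 + 1.77^2)
= sqrt(5.1076 + 3.1329)
= 2.871 MPa

2.871 MPa


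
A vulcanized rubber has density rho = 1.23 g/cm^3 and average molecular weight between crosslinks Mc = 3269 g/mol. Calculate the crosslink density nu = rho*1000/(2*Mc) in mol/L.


nu = rho * 1000 / (2 * Mc)
nu = 1.23 * 1000 / (2 * 3269)
nu = 1230.0 / 6538
nu = 0.1881 mol/L

0.1881 mol/L


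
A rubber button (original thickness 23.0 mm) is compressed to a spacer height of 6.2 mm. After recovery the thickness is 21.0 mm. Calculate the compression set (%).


CS = (t0 - recovered) / (t0 - ts) * 100
= (23.0 - 21.0) / (23.0 - 6.2) * 100
= 2.0 / 16.8 * 100
= 11.9%

11.9%


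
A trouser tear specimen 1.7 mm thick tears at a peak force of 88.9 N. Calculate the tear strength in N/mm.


Tear strength = force / thickness
= 88.9 / 1.7
= 52.29 N/mm

52.29 N/mm


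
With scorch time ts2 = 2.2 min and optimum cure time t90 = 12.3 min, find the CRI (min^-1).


CRI = 100 / (t90 - ts2)
= 100 / (12.3 - 2.2)
= 100 / 10.1
= 9.9 min^-1

9.9 min^-1


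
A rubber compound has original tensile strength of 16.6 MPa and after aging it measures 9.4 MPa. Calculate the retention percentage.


Retention = aged / original * 100
= 9.4 / 16.6 * 100
= 56.6%

56.6%


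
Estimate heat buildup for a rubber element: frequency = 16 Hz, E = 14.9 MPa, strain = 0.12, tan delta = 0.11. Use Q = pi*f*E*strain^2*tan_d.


Q = pi * f * E * strain^2 * tan_d
= pi * 16 * 14.9 * 0.12^2 * 0.11
= pi * 16 * 14.9 * 0.0144 * 0.11
= 1.1863

Q = 1.1863


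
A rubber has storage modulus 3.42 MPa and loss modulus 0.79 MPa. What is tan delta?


tan delta = E'' / E'
= 0.79 / 3.42
= 0.231

tan delta = 0.231


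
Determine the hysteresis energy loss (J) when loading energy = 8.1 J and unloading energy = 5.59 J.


Hysteresis loss = loading - unloading
= 8.1 - 5.59
= 2.51 J

2.51 J


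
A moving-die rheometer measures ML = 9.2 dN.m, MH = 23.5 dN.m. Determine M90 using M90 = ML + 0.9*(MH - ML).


M90 = ML + 0.9 * (MH - ML)
M90 = 9.2 + 0.9 * (23.5 - 9.2)
M90 = 9.2 + 0.9 * 14.3
M90 = 22.07 dN.m

22.07 dN.m


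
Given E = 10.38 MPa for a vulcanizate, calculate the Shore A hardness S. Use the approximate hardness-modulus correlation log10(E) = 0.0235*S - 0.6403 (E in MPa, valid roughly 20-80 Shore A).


log10(E) = 0.0235*S - 0.6403  =>  S = (log10(E) + 0.6403) / 0.0235
log10(10.38) = 1.016197
S = (1.016197 + 0.6403) / 0.0235 = 1.656497 / 0.0235
S = 70.5

Shore A = 70.5


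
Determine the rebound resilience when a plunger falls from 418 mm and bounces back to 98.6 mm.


Resilience = h_rebound / h_drop * 100
= 98.6 / 418 * 100
= 23.6%

23.6%


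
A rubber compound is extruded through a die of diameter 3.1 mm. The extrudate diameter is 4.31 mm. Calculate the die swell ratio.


Die swell ratio = D_extrudate / D_die
= 4.31 / 3.1
= 1.39

Die swell = 1.39


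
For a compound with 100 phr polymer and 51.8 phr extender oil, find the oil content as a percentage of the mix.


Oil % = oil / (100 + oil) * 100
= 51.8 / (100 + 51.8) * 100
= 51.8 / 151.8 * 100
= 34.12%

34.12%


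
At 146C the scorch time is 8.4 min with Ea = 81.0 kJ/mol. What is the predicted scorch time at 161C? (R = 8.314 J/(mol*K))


Convert temperatures: T1 = 146 + 273.15 = 419.15 K, T2 = 161 + 273.15 = 434.15 K
ts2_new = 8.4 * exp(81000 / 8.314 * (1/434.15 - 1/419.15))
1/T2 - 1/T1 = -8.2429e-05
ts2_new = 3.76 min

3.76 min


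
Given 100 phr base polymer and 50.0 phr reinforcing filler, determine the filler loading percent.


Filler % = filler / (rubber + filler) * 100
= 50.0 / (100 + 50.0) * 100
= 50.0 / 150.0 * 100
= 33.33%

33.33%


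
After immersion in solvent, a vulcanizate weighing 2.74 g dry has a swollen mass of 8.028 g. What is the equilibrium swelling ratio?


Q = W_swollen / W_dry
Q = 8.028 / 2.74
Q = 2.93

Q = 2.93


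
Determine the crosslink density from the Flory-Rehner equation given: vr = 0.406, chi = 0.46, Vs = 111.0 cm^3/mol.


ln(1 - vr) = ln(1 - 0.406) = -0.5209
Numerator = -((-0.5209) + 0.406 + 0.46 * 0.406^2) = 0.0391
Denominator = 111.0 * (0.406^(1/3) - 0.406/2) = 59.6594
nu = 0.0391 / 59.6594 = 6.5457e-04 mol/cm^3

6.5457e-04 mol/cm^3


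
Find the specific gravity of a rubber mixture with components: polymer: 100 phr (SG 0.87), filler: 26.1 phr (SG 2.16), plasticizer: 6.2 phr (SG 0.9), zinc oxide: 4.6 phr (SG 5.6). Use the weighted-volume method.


Sum of weights = 136.9
Volume contributions:
  polymer: 100/0.87 = 114.9425
  filler: 26.1/2.16 = 12.0833
  plasticizer: 6.2/0.9 = 6.8889
  zinc oxide: 4.6/5.6 = 0.8214
Sum of volumes = 134.7362
SG = 136.9 / 134.7362 = 1.016

SG = 1.016


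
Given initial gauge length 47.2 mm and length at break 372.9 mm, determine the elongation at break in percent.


Elongation = (Lf - L0) / L0 * 100
= (372.9 - 47.2) / 47.2 * 100
= 325.7 / 47.2 * 100
= 690.0%

690.0%


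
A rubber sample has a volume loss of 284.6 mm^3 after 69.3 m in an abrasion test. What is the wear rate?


Rate = volume_loss / distance
= 284.6 / 69.3
= 4.107 mm^3/m

4.107 mm^3/m


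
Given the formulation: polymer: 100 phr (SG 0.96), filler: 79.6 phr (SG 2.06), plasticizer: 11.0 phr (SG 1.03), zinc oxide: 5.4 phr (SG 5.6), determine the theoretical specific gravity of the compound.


Sum of weights = 196.0
Volume contributions:
  polymer: 100/0.96 = 104.1667
  filler: 79.6/2.06 = 38.6408
  plasticizer: 11.0/1.03 = 10.6796
  zinc oxide: 5.4/5.6 = 0.9643
Sum of volumes = 154.4513
SG = 196.0 / 154.4513 = 1.269

SG = 1.269


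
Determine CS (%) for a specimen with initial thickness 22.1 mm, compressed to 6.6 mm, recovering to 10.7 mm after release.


CS = (t0 - recovered) / (t0 - ts) * 100
= (22.1 - 10.7) / (22.1 - 6.6) * 100
= 11.4 / 15.5 * 100
= 73.5%

73.5%


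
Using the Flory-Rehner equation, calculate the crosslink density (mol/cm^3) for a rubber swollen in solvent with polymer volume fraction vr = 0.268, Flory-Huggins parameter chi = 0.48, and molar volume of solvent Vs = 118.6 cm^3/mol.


ln(1 - vr) = ln(1 - 0.268) = -0.3120
Numerator = -((-0.3120) + 0.268 + 0.48 * 0.268^2) = 0.0095
Denominator = 118.6 * (0.268^(1/3) - 0.268/2) = 60.5726
nu = 0.0095 / 60.5726 = 1.5682e-04 mol/cm^3

1.5682e-04 mol/cm^3


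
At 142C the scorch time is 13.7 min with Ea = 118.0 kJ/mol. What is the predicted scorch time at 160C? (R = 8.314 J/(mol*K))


Convert temperatures: T1 = 142 + 273.15 = 415.15 K, T2 = 160 + 273.15 = 433.15 K
ts2_new = 13.7 * exp(118000 / 8.314 * (1/433.15 - 1/415.15))
1/T2 - 1/T1 = -1.0010e-04
ts2_new = 3.31 min

3.31 min


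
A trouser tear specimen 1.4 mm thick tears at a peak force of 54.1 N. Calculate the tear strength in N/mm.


Tear strength = force / thickness
= 54.1 / 1.4
= 38.64 N/mm

38.64 N/mm


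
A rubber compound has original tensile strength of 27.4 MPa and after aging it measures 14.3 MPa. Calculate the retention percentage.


Retention = aged / original * 100
= 14.3 / 27.4 * 100
= 52.2%

52.2%


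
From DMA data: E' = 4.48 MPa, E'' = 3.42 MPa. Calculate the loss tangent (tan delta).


tan delta = E'' / E'
= 3.42 / 4.48
= 0.7634

tan delta = 0.7634


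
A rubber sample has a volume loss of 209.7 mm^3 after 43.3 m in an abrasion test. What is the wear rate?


Rate = volume_loss / distance
= 209.7 / 43.3
= 4.843 mm^3/m

4.843 mm^3/m


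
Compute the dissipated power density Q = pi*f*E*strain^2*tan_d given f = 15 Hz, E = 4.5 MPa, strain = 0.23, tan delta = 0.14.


Q = pi * f * E * strain^2 * tan_d
= pi * 15 * 4.5 * 0.23^2 * 0.14
= pi * 15 * 4.5 * 0.0529 * 0.14
= 1.5705

Q = 1.5705


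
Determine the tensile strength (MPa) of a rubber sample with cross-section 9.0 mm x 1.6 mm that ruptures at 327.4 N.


Area = width * thickness = 9.0 * 1.6 = 14.4 mm^2
TS = force / area = 327.4 / 14.4 = 22.74 MPa

22.74 MPa


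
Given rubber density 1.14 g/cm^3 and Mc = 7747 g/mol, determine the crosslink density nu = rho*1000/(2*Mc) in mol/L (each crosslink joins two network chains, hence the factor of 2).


nu = rho * 1000 / (2 * Mc)
nu = 1.14 * 1000 / (2 * 7747)
nu = 1140.0 / 15494
nu = 0.0736 mol/L

0.0736 mol/L


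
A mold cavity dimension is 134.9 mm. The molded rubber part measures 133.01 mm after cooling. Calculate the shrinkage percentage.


Shrinkage = (mold - part) / mold * 100
= (134.9 - 133.01) / 134.9 * 100
= 1.89 / 134.9 * 100
= 1.4%

1.4%
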